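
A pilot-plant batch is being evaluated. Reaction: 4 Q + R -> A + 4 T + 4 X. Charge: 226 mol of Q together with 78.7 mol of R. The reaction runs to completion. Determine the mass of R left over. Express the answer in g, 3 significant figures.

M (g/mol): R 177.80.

n(Q) = 226.0 mol
n(R) = 78.70 mol
n/ν → Q: 56.50, R: 78.70; Q is limiting.
R consumed = (1/4) × 226.0 = 56.50 mol
R remaining = 78.70 − 56.50 = 22.20 mol
mass = 22.20 × 177.80 = 3947 g

3950 g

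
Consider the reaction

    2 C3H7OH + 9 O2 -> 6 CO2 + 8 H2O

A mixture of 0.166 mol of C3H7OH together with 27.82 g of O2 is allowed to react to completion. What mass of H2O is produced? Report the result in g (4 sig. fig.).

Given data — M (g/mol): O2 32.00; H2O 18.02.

n(C3H7OH) = 0.1660 mol
n(O2) = 27.82 / 32.00 = 0.8694 mol
n/ν for C3H7OH = 0.1660/2 = 0.08300
n/ν for O2 = 0.8694/9 = 0.09660
Smallest n/ν is C3H7OH → limiting reagent.
n(H2O) = (8/2) × 0.1660 = 0.6640 mol
mass = 0.6640 × 18.02 = 11.97 g

11.97 g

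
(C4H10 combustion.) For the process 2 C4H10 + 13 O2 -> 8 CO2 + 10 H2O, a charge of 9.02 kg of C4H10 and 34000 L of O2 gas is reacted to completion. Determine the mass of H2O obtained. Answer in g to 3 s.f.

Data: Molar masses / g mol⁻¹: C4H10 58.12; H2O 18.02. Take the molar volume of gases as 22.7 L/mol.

n(C4H10) = 9.020×1000 / 58.12 = 155.2 mol
n(O2) = 34000 / 22.7 = 1498 mol
n/ν for C4H10 = 155.2/2 = 77.60
n/ν for O2 = 1498/13 = 115.2
Smallest n/ν is C4H10 → limiting reagent.
n(H2O) = (10/2) × 155.2 = 776.0 mol
mass = 776.0 × 18.02 = 13980 g

14000 g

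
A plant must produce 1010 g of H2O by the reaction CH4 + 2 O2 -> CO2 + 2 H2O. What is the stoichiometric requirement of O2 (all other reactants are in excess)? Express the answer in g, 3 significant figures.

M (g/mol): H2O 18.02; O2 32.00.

n(H2O) = 1010 / 18.02 = 56.05 mol
n(O2) = (2/2) × 56.05 = 56.05 mol
mass = 56.05 × 32.00 = 1794 g

1790 g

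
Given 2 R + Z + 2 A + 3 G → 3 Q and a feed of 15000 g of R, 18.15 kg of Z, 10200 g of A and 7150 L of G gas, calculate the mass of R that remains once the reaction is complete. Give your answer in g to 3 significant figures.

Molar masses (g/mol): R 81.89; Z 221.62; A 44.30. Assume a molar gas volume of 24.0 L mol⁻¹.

n(R) = 15000 / 81.89 = 183.2 mol
n(Z) = 18.15×1000 / 221.62 = 81.90 mol
n(A) = 10200 / 44.30 = 230.2 mol
n(G) = 7150 / 24.0 = 297.9 mol
n/ν for R = 183.2/2 = 91.60
n/ν for Z = 81.90/1 = 81.90
n/ν for A = 230.2/2 = 115.1
n/ν for G = 297.9/3 = 99.30
Smallest n/ν is Z → limiting reagent.
R consumed = (2/1) × 81.90 = 163.8 mol
R remaining = 183.2 − 163.8 = 19.40 mol
mass = 19.40 × 81.89 = 1589 g

1590 g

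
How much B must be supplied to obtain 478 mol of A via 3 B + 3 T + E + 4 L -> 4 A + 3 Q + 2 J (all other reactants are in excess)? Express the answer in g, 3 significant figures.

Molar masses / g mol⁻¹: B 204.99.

73500 g

n(A) = 478.0 mol
n(B) = (3/4) × 478.0 = 358.5 mol
mass = 358.5 × 204.99 = 73490 g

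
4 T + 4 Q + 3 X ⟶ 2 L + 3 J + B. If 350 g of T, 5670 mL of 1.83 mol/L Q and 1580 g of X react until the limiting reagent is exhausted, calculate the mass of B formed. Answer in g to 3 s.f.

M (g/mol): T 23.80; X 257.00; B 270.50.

n(T) = 350.0 / 23.80 = 14.71 mol
n(Q) = 1.83 × 5670/1000 = 10.38 mol
n(X) = 1580 / 257.00 = 6.148 mol
n/ν for T = 14.71/4 = 3.678
n/ν for Q = 10.38/4 = 2.595
n/ν for X = 6.148/3 = 2.049
Smallest n/ν is X → limiting reagent.
n(B) = (1/3) × 6.148 = 2.049 mol
mass = 2.049 × 270.50 = 554.3 g

554 g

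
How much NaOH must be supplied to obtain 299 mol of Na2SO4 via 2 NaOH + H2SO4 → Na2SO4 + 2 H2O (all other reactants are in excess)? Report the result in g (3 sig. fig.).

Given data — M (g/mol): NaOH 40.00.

n(Na2SO4) = 299.0 mol
n(NaOH) = (2/1) × 299.0 = 598.0 mol
mass = 598.0 × 40.00 = 23920 g

23900 g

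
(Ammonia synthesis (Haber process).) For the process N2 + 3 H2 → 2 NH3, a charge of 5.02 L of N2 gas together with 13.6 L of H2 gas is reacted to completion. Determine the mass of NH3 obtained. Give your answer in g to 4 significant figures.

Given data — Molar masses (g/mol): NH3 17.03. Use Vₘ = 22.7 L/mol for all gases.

6.802 g

n(N2) = 5.020 / 22.7 = 0.2211 mol
n(H2) = 13.60 / 22.7 = 0.5991 mol
n/ν for N2 = 0.2211/1 = 0.2211
n/ν for H2 = 0.5991/3 = 0.1997
Smallest n/ν is H2 → limiting reagent.
n(NH3) = (2/3) × 0.5991 = 0.3994 mol
mass = 0.3994 × 17.03 = 6.802 g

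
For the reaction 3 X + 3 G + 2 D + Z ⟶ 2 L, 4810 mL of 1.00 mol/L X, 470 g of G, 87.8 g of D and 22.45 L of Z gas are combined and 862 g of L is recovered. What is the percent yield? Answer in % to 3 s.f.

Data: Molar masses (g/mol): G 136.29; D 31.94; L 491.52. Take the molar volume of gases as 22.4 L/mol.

87.5 %

n(X) = 1.00 × 4810/1000 = 4.810 mol
n(G) = 470.0 / 136.29 = 3.449 mol
n(D) = 87.80 / 31.94 = 2.749 mol
n(Z) = 22.45 / 22.4 = 1.002 mol
n/ν → X: 1.603, G: 1.150, D: 1.375, Z: 1.002; Z is limiting.
theoretical n(L) = (2/1) × 1.002 = 2.004 mol → 985.0 g
% yield = 862 / 985.0 × 100 = 87.51 %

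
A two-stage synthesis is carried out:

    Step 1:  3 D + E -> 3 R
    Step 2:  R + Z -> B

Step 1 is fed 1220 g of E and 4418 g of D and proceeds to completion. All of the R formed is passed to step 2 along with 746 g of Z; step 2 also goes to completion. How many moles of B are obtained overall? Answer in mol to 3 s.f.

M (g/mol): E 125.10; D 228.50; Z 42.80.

Step 1:
n(E) = 1220 / 125.10 = 9.752 mol
n(D) = 4418 / 228.50 = 19.33 mol
n/ν for E = 9.752/1 = 9.752
n/ν for D = 19.33/3 = 6.443
Smallest n/ν is D → limiting reagent.
n(R) produced = (3/3) × 19.33 = 19.33 mol
Step 2:
n(R) available = 19.33 mol
n(Z) = 746.0 / 42.80 = 17.43 mol
n/ν for R = 19.33/1 = 19.33
n/ν for Z = 17.43/1 = 17.43
Smallest n/ν is Z → limiting reagent.
n(B) = (1/1) × 17.43 = 17.43 mol

17.4 mol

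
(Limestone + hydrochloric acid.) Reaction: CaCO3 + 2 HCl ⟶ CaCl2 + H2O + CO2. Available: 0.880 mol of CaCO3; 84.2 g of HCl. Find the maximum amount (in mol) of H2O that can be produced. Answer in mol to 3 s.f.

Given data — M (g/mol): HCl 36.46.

n(CaCO3) = 0.8800 mol
n(HCl) = 84.20 / 36.46 = 2.309 mol
n/ν → CaCO3: 0.8800, HCl: 1.155; CaCO3 is limiting.
n(H2O) = (1/1) × 0.8800 = 0.8800 mol

0.880 mol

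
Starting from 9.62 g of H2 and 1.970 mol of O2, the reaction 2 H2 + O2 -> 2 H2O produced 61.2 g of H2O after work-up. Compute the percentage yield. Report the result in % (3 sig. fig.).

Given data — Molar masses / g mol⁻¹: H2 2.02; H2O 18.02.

86.2 %

n(H2) = 9.620 / 2.02 = 4.762 mol
n(O2) = 1.970 mol
n/ν → H2: 2.381, O2: 1.970; O2 is limiting.
theoretical n(H2O) = (2/1) × 1.970 = 3.940 mol → 71.00 g
% yield = 61.2 / 71.00 × 100 = 86.20 %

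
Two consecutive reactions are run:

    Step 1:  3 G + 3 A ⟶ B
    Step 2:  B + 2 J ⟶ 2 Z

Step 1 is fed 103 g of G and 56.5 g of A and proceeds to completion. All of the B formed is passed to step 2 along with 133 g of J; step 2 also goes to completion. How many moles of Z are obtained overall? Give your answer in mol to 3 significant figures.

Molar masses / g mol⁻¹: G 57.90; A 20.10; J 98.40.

Step 1:
n(G) = 103.0 / 57.90 = 1.779 mol
n(A) = 56.50 / 20.10 = 2.811 mol
n/ν → G: 0.5930, A: 0.9370; G is limiting.
n(B) produced = (1/3) × 1.779 = 0.5930 mol
Step 2:
n(B) available = 0.5930 mol
n(J) = 133.0 / 98.40 = 1.352 mol
n/ν → B: 0.5930, J: 0.6760; B is limiting.
n(Z) = (2/1) × 0.5930 = 1.186 mol

1.19 mol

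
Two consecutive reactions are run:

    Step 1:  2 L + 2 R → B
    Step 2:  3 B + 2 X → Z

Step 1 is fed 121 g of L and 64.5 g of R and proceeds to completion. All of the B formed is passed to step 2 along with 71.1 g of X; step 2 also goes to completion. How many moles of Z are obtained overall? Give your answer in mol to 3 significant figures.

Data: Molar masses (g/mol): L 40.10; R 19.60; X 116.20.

0.306 mol

Step 1:
n(L) = 121.0 / 40.10 = 3.017 mol
n(R) = 64.50 / 19.60 = 3.291 mol
n/ν → L: 1.509, R: 1.646; L is limiting.
n(B) produced = (1/2) × 3.017 = 1.509 mol
Step 2:
n(B) available = 1.509 mol
n(X) = 71.10 / 116.20 = 0.6119 mol
n/ν → B: 0.5030, X: 0.3060; X is limiting.
n(Z) = (1/2) × 0.6119 = 0.3060 mol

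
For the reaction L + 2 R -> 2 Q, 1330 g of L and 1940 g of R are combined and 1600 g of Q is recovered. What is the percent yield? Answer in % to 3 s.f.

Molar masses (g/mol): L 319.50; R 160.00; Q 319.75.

n(L) = 1330 / 319.50 = 4.163 mol
n(R) = 1940 / 160.00 = 12.13 mol
n/ν → L: 4.163, R: 6.065; L is limiting.
theoretical n(Q) = (2/1) × 4.163 = 8.326 mol → 2662 g
% yield = 1600 / 2662 × 100 = 60.11 %

60.1 %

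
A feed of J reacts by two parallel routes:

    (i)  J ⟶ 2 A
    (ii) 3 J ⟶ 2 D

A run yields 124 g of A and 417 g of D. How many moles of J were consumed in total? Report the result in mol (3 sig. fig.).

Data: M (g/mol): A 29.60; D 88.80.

n(A) = 124 / 29.60 = 4.189 mol
n(D) = 417 / 88.80 = 4.696 mol
n(J) via (i) = (1/2)×4.189 = 2.095 mol
n(J) via (ii) = (3/2)×4.696 = 7.044 mol
total n(J) = 2.095 + 7.044 = 9.139 mol

9.14 mol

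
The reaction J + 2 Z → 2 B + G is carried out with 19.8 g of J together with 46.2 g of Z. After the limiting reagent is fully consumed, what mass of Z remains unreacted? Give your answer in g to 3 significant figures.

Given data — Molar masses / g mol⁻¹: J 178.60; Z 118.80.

19.9 g

n(J) = 19.80 / 178.60 = 0.1109 mol
n(Z) = 46.20 / 118.80 = 0.3889 mol
n/ν → J: 0.1109, Z: 0.1945; J is limiting.
Z consumed = (2/1) × 0.1109 = 0.2218 mol
Z remaining = 0.3889 − 0.2218 = 0.1671 mol
mass = 0.1671 × 118.80 = 19.85 g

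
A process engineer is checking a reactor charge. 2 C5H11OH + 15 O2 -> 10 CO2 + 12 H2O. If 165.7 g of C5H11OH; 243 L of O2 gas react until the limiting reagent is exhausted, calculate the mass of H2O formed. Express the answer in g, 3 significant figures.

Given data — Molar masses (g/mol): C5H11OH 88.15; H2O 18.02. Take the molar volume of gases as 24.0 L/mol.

146 g

n(C5H11OH) = 165.7 / 88.15 = 1.880 mol
n(O2) = 243.0 / 24.0 = 10.13 mol
n/ν for C5H11OH = 1.880/2 = 0.9400
n/ν for O2 = 10.13/15 = 0.6753
Smallest n/ν is O2 → limiting reagent.
n(H2O) = (12/15) × 10.13 = 8.104 mol
mass = 8.104 × 18.02 = 146.0 g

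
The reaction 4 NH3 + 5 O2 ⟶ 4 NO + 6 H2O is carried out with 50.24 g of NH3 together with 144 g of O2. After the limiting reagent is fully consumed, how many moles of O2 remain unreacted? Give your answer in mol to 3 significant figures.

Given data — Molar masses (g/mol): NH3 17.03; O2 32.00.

n(NH3) = 50.24 / 17.03 = 2.950 mol
n(O2) = 144.0 / 32.00 = 4.500 mol
n/ν for NH3 = 2.950/4 = 0.7375
n/ν for O2 = 4.500/5 = 0.9000
Smallest n/ν is NH3 → limiting reagent.
O2 consumed = (5/4) × 2.950 = 3.688 mol
O2 remaining = 4.500 − 3.688 = 0.8120 mol

0.812 mol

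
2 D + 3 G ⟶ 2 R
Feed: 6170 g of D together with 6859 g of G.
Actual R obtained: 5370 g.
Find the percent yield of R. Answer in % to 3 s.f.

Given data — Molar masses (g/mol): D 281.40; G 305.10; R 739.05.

n(D) = 6170 / 281.40 = 21.93 mol
n(G) = 6859 / 305.10 = 22.48 mol
n/ν for D = 21.93/2 = 10.97
n/ν for G = 22.48/3 = 7.493
Smallest n/ν is G → limiting reagent.
theoretical n(R) = (2/3) × 22.48 = 14.99 mol → 11080 g
% yield = 5370 / 11080 × 100 = 48.47 %

48.5 %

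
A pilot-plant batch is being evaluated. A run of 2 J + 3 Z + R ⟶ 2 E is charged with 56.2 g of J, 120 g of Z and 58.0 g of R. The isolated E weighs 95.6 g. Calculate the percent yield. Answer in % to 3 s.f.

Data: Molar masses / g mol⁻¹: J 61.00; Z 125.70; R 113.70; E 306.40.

n(J) = 56.20 / 61.00 = 0.9213 mol
n(Z) = 120.0 / 125.70 = 0.9547 mol
n(R) = 58.00 / 113.70 = 0.5101 mol
n/ν for J = 0.9213/2 = 0.4607
n/ν for Z = 0.9547/3 = 0.3182
n/ν for R = 0.5101/1 = 0.5101
Smallest n/ν is Z → limiting reagent.
theoretical n(E) = (2/3) × 0.9547 = 0.6365 mol → 195.0 g
% yield = 95.6 / 195.0 × 100 = 49.03 %

49.0 %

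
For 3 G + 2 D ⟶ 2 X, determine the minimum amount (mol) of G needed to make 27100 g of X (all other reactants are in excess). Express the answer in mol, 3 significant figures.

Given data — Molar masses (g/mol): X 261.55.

n(X) = 27100 / 261.55 = 103.6 mol
n(G) = (3/2) × 103.6 = 155.4 mol

155 mol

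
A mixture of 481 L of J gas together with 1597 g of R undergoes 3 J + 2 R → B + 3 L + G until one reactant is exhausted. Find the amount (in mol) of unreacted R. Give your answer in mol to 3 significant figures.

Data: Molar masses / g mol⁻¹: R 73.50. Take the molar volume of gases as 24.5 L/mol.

8.64 mol

n(J) = 481.0 / 24.5 = 19.63 mol
n(R) = 1597 / 73.50 = 21.73 mol
n/ν → J: 6.543, R: 10.87; J is limiting.
R consumed = (2/3) × 19.63 = 13.09 mol
R remaining = 21.73 − 13.09 = 8.640 mol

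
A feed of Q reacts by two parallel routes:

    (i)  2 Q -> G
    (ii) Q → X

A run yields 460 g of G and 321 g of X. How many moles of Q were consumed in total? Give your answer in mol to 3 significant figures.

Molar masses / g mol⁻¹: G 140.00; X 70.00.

n(G) = 460 / 140.00 = 3.286 mol
n(X) = 321 / 70.00 = 4.586 mol
n(Q) via (i) = (2/1)×3.286 = 6.572 mol
n(Q) via (ii) = (1/1)×4.586 = 4.586 mol
total n(Q) = 6.572 + 4.586 = 11.16 mol

11.2 mol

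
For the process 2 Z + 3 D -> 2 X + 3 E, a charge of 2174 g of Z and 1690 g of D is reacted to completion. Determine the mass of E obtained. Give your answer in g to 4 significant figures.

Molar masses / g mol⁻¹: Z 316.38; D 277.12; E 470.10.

n(Z) = 2174 / 316.38 = 6.871 mol
n(D) = 1690 / 277.12 = 6.098 mol
n/ν → Z: 3.436, D: 2.033; D is limiting.
n(E) = (3/3) × 6.098 = 6.098 mol
mass = 6.098 × 470.10 = 2867 g

2867 g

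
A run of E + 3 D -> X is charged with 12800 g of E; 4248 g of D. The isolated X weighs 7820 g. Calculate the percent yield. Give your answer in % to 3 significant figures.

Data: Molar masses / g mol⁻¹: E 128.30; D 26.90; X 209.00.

n(E) = 12800 / 128.30 = 99.77 mol
n(D) = 4248 / 26.90 = 157.9 mol
n/ν for E = 99.77/1 = 99.77
n/ν for D = 157.9/3 = 52.63
Smallest n/ν is D → limiting reagent.
theoretical n(X) = (1/3) × 157.9 = 52.63 mol → 11000 g
% yield = 7820 / 11000 × 100 = 71.09 %

71.1 %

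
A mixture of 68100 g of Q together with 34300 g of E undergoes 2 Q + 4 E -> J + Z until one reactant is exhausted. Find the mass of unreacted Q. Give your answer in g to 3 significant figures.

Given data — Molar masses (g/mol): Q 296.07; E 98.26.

n(Q) = 68100 / 296.07 = 230.0 mol
n(E) = 34300 / 98.26 = 349.1 mol
n/ν → Q: 115.0, E: 87.28; E is limiting.
Q consumed = (2/4) × 349.1 = 174.6 mol
Q remaining = 230.0 − 174.6 = 55.40 mol
mass = 55.40 × 296.07 = 16400 g

16400 g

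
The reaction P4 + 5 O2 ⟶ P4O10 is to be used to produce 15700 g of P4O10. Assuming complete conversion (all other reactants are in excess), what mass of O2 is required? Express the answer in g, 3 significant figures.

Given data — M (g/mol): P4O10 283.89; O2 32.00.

8850 g

n(P4O10) = 15700 / 283.89 = 55.30 mol
n(O2) = (5/1) × 55.30 = 276.5 mol
mass = 276.5 × 32.00 = 8848 g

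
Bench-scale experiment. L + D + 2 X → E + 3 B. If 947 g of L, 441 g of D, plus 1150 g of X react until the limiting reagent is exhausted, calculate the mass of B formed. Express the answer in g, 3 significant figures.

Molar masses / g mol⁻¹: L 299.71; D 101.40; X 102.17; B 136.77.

1300 g

n(L) = 947.0 / 299.71 = 3.160 mol
n(D) = 441.0 / 101.40 = 4.349 mol
n(X) = 1150 / 102.17 = 11.26 mol
n/ν → L: 3.160, D: 4.349, X: 5.630; L is limiting.
n(B) = (3/1) × 3.160 = 9.480 mol
mass = 9.480 × 136.77 = 1297 g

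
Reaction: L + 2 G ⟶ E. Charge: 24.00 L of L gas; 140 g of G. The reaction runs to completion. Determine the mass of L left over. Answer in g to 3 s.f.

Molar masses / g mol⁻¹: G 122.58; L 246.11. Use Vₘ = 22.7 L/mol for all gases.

n(L) = 24.00 / 22.7 = 1.057 mol
n(G) = 140.0 / 122.58 = 1.142 mol
n/ν for L = 1.057/1 = 1.057
n/ν for G = 1.142/2 = 0.5710
Smallest n/ν is G → limiting reagent.
L consumed = (1/2) × 1.142 = 0.5710 mol
L remaining = 1.057 − 0.5710 = 0.4860 mol
mass = 0.4860 × 246.11 = 119.6 g

120 g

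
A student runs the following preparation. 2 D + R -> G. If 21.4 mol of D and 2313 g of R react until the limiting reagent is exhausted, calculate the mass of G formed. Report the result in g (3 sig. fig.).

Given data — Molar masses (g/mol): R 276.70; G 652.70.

n(D) = 21.40 mol
n(R) = 2313 / 276.70 = 8.359 mol
n/ν for D = 21.40/2 = 10.70
n/ν for R = 8.359/1 = 8.359
Smallest n/ν is R → limiting reagent.
n(G) = (1/1) × 8.359 = 8.359 mol
mass = 8.359 × 652.70 = 5456 g

5460 g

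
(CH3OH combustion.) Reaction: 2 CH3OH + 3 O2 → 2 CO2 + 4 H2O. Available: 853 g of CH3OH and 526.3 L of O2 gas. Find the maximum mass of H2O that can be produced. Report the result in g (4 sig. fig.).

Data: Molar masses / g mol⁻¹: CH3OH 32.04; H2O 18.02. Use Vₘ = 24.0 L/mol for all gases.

526.9 g

n(CH3OH) = 853.0 / 32.04 = 26.62 mol
n(O2) = 526.3 / 24.0 = 21.93 mol
n/ν for CH3OH = 26.62/2 = 13.31
n/ν for O2 = 21.93/3 = 7.310
Smallest n/ν is O2 → limiting reagent.
n(H2O) = (4/3) × 21.93 = 29.24 mol
mass = 29.24 × 18.02 = 526.9 g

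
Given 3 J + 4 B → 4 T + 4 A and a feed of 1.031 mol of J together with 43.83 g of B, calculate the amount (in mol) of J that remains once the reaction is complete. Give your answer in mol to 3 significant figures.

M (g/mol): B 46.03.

0.317 mol

n(J) = 1.031 mol
n(B) = 43.83 / 46.03 = 0.9522 mol
n/ν → J: 0.3437, B: 0.2381; B is limiting.
J consumed = (3/4) × 0.9522 = 0.7142 mol
J remaining = 1.031 − 0.7142 = 0.3168 mol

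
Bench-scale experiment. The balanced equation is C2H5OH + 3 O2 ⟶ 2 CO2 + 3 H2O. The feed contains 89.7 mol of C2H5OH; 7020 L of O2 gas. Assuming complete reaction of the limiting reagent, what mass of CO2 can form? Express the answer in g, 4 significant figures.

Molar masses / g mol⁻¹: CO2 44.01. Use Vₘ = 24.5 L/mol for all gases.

n(C2H5OH) = 89.70 mol
n(O2) = 7020 / 24.5 = 286.5 mol
n/ν for C2H5OH = 89.70/1 = 89.70
n/ν for O2 = 286.5/3 = 95.50
Smallest n/ν is C2H5OH → limiting reagent.
n(CO2) = (2/1) × 89.70 = 179.4 mol
mass = 179.4 × 44.01 = 7895 g

7895 g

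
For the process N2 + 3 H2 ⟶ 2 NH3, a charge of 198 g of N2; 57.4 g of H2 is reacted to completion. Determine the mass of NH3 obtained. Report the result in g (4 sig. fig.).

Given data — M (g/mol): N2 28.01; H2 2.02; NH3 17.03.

n(N2) = 198.0 / 28.01 = 7.069 mol
n(H2) = 57.40 / 2.02 = 28.42 mol
n/ν for N2 = 7.069/1 = 7.069
n/ν for H2 = 28.42/3 = 9.473
Smallest n/ν is N2 → limiting reagent.
n(NH3) = (2/1) × 7.069 = 14.14 mol
mass = 14.14 × 17.03 = 240.8 g

240.8 g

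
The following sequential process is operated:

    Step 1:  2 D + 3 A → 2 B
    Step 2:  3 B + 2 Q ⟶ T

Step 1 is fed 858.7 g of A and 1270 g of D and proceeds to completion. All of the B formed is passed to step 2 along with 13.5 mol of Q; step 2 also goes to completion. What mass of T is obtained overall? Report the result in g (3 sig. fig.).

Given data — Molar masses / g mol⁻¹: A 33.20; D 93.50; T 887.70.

4020 g

Step 1:
n(A) = 858.7 / 33.20 = 25.86 mol
n(D) = 1270 / 93.50 = 13.58 mol
n/ν for A = 25.86/3 = 8.620
n/ν for D = 13.58/2 = 6.790
Smallest n/ν is D → limiting reagent.
n(B) produced = (2/2) × 13.58 = 13.58 mol
Step 2:
n(B) available = 13.58 mol
n(Q) = 13.50 mol
n/ν for B = 13.58/3 = 4.527
n/ν for Q = 13.50/2 = 6.750
Smallest n/ν is B → limiting reagent.
n(T) = (1/3) × 13.58 = 4.527 mol
mass = 4.527 × 887.70 = 4019 g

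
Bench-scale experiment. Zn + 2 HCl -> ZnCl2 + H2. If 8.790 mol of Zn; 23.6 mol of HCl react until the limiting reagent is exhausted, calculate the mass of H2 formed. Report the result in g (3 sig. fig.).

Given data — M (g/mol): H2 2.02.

n(Zn) = 8.790 mol
n(HCl) = 23.60 mol
n/ν → Zn: 8.790, HCl: 11.80; Zn is limiting.
n(H2) = (1/1) × 8.790 = 8.790 mol
mass = 8.790 × 2.02 = 17.76 g

17.8 g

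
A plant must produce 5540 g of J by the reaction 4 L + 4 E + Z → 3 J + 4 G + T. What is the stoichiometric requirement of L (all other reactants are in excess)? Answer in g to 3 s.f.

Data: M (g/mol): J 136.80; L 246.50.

n(J) = 5540 / 136.80 = 40.50 mol
n(L) = (4/3) × 40.50 = 54.00 mol
mass = 54.00 × 246.50 = 13310 g

13300 g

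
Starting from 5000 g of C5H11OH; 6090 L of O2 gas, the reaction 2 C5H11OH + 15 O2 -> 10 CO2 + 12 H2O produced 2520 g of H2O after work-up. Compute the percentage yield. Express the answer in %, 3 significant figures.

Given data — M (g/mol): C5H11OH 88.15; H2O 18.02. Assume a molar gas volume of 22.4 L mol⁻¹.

64.3 %

n(C5H11OH) = 5000 / 88.15 = 56.72 mol
n(O2) = 6090 / 22.4 = 271.9 mol
n/ν → C5H11OH: 28.36, O2: 18.13; O2 is limiting.
theoretical n(H2O) = (12/15) × 271.9 = 217.5 mol → 3919 g
% yield = 2520 / 3919 × 100 = 64.30 %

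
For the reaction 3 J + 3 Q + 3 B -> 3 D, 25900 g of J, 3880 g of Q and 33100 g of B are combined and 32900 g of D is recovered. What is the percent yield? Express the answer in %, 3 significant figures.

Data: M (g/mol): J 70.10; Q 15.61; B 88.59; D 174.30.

n(J) = 25900 / 70.10 = 369.5 mol
n(Q) = 3880 / 15.61 = 248.6 mol
n(B) = 33100 / 88.59 = 373.6 mol
n/ν for J = 369.5/3 = 123.2
n/ν for Q = 248.6/3 = 82.87
n/ν for B = 373.6/3 = 124.5
Smallest n/ν is Q → limiting reagent.
theoretical n(D) = (3/3) × 248.6 = 248.6 mol → 43330 g
% yield = 32900 / 43330 × 100 = 75.93 %

75.9 %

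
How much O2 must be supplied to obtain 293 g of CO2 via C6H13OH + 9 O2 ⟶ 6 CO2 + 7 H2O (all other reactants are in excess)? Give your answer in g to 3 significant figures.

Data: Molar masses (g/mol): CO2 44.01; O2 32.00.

n(CO2) = 293 / 44.01 = 6.658 mol
n(O2) = (9/6) × 6.658 = 9.987 mol
mass = 9.987 × 32.00 = 319.6 g

320 g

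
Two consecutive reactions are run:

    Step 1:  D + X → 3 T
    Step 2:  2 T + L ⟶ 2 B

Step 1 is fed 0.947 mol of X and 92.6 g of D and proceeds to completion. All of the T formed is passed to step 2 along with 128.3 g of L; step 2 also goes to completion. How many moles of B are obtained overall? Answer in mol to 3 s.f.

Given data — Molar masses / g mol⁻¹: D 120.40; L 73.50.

Step 1:
n(X) = 0.9470 mol
n(D) = 92.60 / 120.40 = 0.7691 mol
n/ν for X = 0.9470/1 = 0.9470
n/ν for D = 0.7691/1 = 0.7691
Smallest n/ν is D → limiting reagent.
n(T) produced = (3/1) × 0.7691 = 2.307 mol
Step 2:
n(T) available = 2.307 mol
n(L) = 128.3 / 73.50 = 1.746 mol
n/ν for T = 2.307/2 = 1.154
n/ν for L = 1.746/1 = 1.746
Smallest n/ν is T → limiting reagent.
n(B) = (2/2) × 2.307 = 2.307 mol

2.31 mol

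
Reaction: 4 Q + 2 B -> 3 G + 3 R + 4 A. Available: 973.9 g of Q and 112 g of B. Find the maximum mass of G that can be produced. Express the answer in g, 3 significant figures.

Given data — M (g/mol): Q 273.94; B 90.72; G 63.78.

n(Q) = 973.9 / 273.94 = 3.555 mol
n(B) = 112.0 / 90.72 = 1.235 mol
n/ν for Q = 3.555/4 = 0.8888
n/ν for B = 1.235/2 = 0.6175
Smallest n/ν is B → limiting reagent.
n(G) = (3/2) × 1.235 = 1.853 mol
mass = 1.853 × 63.78 = 118.2 g

118 g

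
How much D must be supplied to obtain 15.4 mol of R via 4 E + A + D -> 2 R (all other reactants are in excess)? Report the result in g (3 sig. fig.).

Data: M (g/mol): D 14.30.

110 g

n(R) = 15.40 mol
n(D) = (1/2) × 15.40 = 7.700 mol
mass = 7.700 × 14.30 = 110.1 g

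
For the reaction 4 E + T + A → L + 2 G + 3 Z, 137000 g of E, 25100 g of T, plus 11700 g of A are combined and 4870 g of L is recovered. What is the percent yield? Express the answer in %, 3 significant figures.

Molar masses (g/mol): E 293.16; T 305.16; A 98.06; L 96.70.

n(E) = 137000 / 293.16 = 467.3 mol
n(T) = 25100 / 305.16 = 82.25 mol
n(A) = 11700 / 98.06 = 119.3 mol
n/ν → E: 116.8, T: 82.25, A: 119.3; T is limiting.
theoretical n(L) = (1/1) × 82.25 = 82.25 mol → 7954 g
% yield = 4870 / 7954 × 100 = 61.23 %

61.2 %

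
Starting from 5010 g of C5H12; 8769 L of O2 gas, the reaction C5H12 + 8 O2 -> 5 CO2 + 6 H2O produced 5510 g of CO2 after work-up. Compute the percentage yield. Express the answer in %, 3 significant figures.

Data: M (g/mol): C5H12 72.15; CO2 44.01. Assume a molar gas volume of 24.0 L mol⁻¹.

n(C5H12) = 5010 / 72.15 = 69.44 mol
n(O2) = 8769 / 24.0 = 365.4 mol
n/ν → C5H12: 69.44, O2: 45.68; O2 is limiting.
theoretical n(CO2) = (5/8) × 365.4 = 228.4 mol → 10050 g
% yield = 5510 / 10050 × 100 = 54.83 %

54.8 %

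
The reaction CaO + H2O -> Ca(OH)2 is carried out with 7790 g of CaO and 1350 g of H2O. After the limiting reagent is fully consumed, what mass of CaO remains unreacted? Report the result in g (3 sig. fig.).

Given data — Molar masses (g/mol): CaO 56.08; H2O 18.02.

n(CaO) = 7790 / 56.08 = 138.9 mol
n(H2O) = 1350 / 18.02 = 74.92 mol
n/ν for CaO = 138.9/1 = 138.9
n/ν for H2O = 74.92/1 = 74.92
Smallest n/ν is H2O → limiting reagent.
CaO consumed = (1/1) × 74.92 = 74.92 mol
CaO remaining = 138.9 − 74.92 = 63.98 mol
mass = 63.98 × 56.08 = 3588 g

3590 g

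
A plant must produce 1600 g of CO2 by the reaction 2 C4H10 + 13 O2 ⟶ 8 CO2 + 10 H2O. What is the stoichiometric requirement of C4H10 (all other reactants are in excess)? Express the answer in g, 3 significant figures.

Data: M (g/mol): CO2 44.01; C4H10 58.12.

n(CO2) = 1600 / 44.01 = 36.36 mol
n(C4H10) = (2/8) × 36.36 = 9.090 mol
mass = 9.090 × 58.12 = 528.3 g

528 g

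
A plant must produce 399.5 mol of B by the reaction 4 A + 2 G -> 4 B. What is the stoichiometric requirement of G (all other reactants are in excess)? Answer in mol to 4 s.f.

199.8 mol

n(B) = 399.5 mol
n(G) = (2/4) × 399.5 = 199.8 mol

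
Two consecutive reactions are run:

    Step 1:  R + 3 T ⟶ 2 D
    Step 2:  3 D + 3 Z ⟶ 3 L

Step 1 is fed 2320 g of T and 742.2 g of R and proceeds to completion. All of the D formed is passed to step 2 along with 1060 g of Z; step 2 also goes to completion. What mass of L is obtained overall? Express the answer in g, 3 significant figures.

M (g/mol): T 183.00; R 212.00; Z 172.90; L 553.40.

3390 g

Step 1:
n(T) = 2320 / 183.00 = 12.68 mol
n(R) = 742.2 / 212.00 = 3.501 mol
n/ν for T = 12.68/3 = 4.227
n/ν for R = 3.501/1 = 3.501
Smallest n/ν is R → limiting reagent.
n(D) produced = (2/1) × 3.501 = 7.002 mol
Step 2:
n(D) available = 7.002 mol
n(Z) = 1060 / 172.90 = 6.131 mol
n/ν for D = 7.002/3 = 2.334
n/ν for Z = 6.131/3 = 2.044
Smallest n/ν is Z → limiting reagent.
n(L) = (3/3) × 6.131 = 6.131 mol
mass = 6.131 × 553.40 = 3393 g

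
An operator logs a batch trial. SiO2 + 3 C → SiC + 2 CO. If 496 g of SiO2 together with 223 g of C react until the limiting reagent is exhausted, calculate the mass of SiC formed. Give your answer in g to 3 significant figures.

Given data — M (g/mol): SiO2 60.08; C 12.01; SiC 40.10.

n(SiO2) = 496.0 / 60.08 = 8.256 mol
n(C) = 223.0 / 12.01 = 18.57 mol
n/ν for SiO2 = 8.256/1 = 8.256
n/ν for C = 18.57/3 = 6.190
Smallest n/ν is C → limiting reagent.
n(SiC) = (1/3) × 18.57 = 6.190 mol
mass = 6.190 × 40.10 = 248.2 g

248 g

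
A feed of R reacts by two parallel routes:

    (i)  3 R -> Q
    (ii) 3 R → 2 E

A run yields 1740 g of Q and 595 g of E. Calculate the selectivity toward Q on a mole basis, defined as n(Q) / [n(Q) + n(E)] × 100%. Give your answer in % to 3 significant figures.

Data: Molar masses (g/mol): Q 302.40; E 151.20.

59.4 %

n(Q) = 1740 / 302.40 = 5.754 mol
n(E) = 595 / 151.20 = 3.935 mol
selectivity = 5.754/(5.754+3.935) × 100 = 59.39 %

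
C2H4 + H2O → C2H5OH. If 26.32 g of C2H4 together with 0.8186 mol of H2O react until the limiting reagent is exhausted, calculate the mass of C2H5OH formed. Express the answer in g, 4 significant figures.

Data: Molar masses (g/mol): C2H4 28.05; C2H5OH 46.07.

n(C2H4) = 26.32 / 28.05 = 0.9383 mol
n(H2O) = 0.8186 mol
n/ν → C2H4: 0.9383, H2O: 0.8186; H2O is limiting.
n(C2H5OH) = (1/1) × 0.8186 = 0.8186 mol
mass = 0.8186 × 46.07 = 37.71 g

37.71 g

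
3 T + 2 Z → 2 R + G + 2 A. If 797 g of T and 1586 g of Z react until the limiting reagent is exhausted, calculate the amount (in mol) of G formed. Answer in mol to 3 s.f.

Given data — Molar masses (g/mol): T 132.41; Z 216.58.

n(T) = 797.0 / 132.41 = 6.019 mol
n(Z) = 1586 / 216.58 = 7.323 mol
n/ν for T = 6.019/3 = 2.006
n/ν for Z = 7.323/2 = 3.662
Smallest n/ν is T → limiting reagent.
n(G) = (1/3) × 6.019 = 2.006 mol

2.01 mol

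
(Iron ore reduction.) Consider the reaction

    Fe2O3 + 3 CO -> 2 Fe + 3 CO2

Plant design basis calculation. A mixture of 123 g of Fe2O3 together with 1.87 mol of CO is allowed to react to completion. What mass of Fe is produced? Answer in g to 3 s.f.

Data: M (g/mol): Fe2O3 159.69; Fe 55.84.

69.6 g

n(Fe2O3) = 123.0 / 159.69 = 0.7702 mol
n(CO) = 1.870 mol
n/ν for Fe2O3 = 0.7702/1 = 0.7702
n/ν for CO = 1.870/3 = 0.6233
Smallest n/ν is CO → limiting reagent.
n(Fe) = (2/3) × 1.870 = 1.247 mol
mass = 1.247 × 55.84 = 69.63 g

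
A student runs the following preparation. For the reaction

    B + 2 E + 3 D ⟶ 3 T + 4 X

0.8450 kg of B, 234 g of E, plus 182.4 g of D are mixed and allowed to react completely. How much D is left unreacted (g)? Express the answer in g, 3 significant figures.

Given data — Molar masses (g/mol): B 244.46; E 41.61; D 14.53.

n(B) = 0.8450×1000 / 244.46 = 3.457 mol
n(E) = 234.0 / 41.61 = 5.624 mol
n(D) = 182.4 / 14.53 = 12.55 mol
n/ν → B: 3.457, E: 2.812, D: 4.183; E is limiting.
D consumed = (3/2) × 5.624 = 8.436 mol
D remaining = 12.55 − 8.436 = 4.114 mol
mass = 4.114 × 14.53 = 59.78 g

59.8 g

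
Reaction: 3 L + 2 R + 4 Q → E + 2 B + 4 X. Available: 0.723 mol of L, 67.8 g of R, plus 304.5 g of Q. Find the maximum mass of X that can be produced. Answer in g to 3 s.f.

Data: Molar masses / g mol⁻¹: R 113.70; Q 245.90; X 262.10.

n(L) = 0.7230 mol
n(R) = 67.80 / 113.70 = 0.5963 mol
n(Q) = 304.5 / 245.90 = 1.238 mol
n/ν for L = 0.7230/3 = 0.2410
n/ν for R = 0.5963/2 = 0.2982
n/ν for Q = 1.238/4 = 0.3095
Smallest n/ν is L → limiting reagent.
n(X) = (4/3) × 0.7230 = 0.9640 mol
mass = 0.9640 × 262.10 = 252.7 g

253 g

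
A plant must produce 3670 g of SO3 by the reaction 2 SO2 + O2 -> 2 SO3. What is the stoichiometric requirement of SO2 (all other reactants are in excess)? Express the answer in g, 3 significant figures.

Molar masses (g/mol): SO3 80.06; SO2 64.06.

n(SO3) = 3670 / 80.06 = 45.84 mol
n(SO2) = (2/2) × 45.84 = 45.84 mol
mass = 45.84 × 64.06 = 2937 g

2940 g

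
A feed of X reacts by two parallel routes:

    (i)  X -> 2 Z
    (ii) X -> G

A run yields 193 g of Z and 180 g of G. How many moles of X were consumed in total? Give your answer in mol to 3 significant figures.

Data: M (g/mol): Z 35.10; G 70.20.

n(Z) = 193 / 35.10 = 5.499 mol
n(G) = 180 / 70.20 = 2.564 mol
n(X) via (i) = (1/2)×5.499 = 2.750 mol
n(X) via (ii) = (1/1)×2.564 = 2.564 mol
total n(X) = 2.750 + 2.564 = 5.314 mol

5.31 mol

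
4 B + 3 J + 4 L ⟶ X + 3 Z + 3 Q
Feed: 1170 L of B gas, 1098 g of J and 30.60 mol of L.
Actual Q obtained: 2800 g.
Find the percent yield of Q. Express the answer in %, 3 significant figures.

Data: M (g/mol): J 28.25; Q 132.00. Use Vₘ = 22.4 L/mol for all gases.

n(B) = 1170 / 22.4 = 52.23 mol
n(J) = 1098 / 28.25 = 38.87 mol
n(L) = 30.60 mol
n/ν for B = 52.23/4 = 13.06
n/ν for J = 38.87/3 = 12.96
n/ν for L = 30.60/4 = 7.650
Smallest n/ν is L → limiting reagent.
theoretical n(Q) = (3/4) × 30.60 = 22.95 mol → 3029 g
% yield = 2800 / 3029 × 100 = 92.44 %

92.4 %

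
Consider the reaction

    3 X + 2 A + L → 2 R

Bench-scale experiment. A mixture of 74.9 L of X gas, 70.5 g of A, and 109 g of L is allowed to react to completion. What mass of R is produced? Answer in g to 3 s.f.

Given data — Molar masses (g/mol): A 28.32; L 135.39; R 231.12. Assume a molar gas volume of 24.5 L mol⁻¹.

372 g

n(X) = 74.90 / 24.5 = 3.057 mol
n(A) = 70.50 / 28.32 = 2.489 mol
n(L) = 109.0 / 135.39 = 0.8051 mol
n/ν for X = 3.057/3 = 1.019
n/ν for A = 2.489/2 = 1.245
n/ν for L = 0.8051/1 = 0.8051
Smallest n/ν is L → limiting reagent.
n(R) = (2/1) × 0.8051 = 1.610 mol
mass = 1.610 × 231.12 = 372.1 g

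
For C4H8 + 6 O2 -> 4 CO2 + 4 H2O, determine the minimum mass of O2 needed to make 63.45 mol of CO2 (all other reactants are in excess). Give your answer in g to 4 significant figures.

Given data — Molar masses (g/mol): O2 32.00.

n(CO2) = 63.45 mol
n(O2) = (6/4) × 63.45 = 95.18 mol
mass = 95.18 × 32.00 = 3046 g

3046 g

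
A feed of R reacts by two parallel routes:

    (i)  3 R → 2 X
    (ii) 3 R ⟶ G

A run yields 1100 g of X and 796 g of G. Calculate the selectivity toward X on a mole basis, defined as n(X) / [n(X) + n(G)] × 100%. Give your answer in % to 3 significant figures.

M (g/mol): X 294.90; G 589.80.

73.4 %

n(X) = 1100 / 294.90 = 3.730 mol
n(G) = 796 / 589.80 = 1.350 mol
selectivity = 3.730/(3.730+1.350) × 100 = 73.43 %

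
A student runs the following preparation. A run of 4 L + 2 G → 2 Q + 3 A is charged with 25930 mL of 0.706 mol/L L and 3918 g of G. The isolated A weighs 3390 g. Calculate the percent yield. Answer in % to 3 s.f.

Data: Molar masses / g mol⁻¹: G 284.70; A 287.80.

n(L) = 0.706 × 25930/1000 = 18.31 mol
n(G) = 3918 / 284.70 = 13.76 mol
n/ν for L = 18.31/4 = 4.578
n/ν for G = 13.76/2 = 6.880
Smallest n/ν is L → limiting reagent.
theoretical n(A) = (3/4) × 18.31 = 13.73 mol → 3951 g
% yield = 3390 / 3951 × 100 = 85.80 %

85.8 %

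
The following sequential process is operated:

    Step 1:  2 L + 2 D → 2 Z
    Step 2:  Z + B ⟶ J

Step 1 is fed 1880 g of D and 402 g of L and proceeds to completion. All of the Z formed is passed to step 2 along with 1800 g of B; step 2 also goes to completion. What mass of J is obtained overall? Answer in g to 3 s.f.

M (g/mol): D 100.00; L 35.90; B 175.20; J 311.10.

Step 1:
n(D) = 1880 / 100.00 = 18.80 mol
n(L) = 402.0 / 35.90 = 11.20 mol
n/ν for D = 18.80/2 = 9.400
n/ν for L = 11.20/2 = 5.600
Smallest n/ν is L → limiting reagent.
n(Z) produced = (2/2) × 11.20 = 11.20 mol
Step 2:
n(Z) available = 11.20 mol
n(B) = 1800 / 175.20 = 10.27 mol
n/ν for Z = 11.20/1 = 11.20
n/ν for B = 10.27/1 = 10.27
Smallest n/ν is B → limiting reagent.
n(J) = (1/1) × 10.27 = 10.27 mol
mass = 10.27 × 311.10 = 3195 g

3200 g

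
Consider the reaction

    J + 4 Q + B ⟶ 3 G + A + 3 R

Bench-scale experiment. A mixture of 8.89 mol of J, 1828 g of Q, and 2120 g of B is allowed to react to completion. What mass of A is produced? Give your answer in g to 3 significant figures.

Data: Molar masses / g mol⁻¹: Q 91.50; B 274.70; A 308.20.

1540 g

n(J) = 8.890 mol
n(Q) = 1828 / 91.50 = 19.98 mol
n(B) = 2120 / 274.70 = 7.718 mol
n/ν for J = 8.890/1 = 8.890
n/ν for Q = 19.98/4 = 4.995
n/ν for B = 7.718/1 = 7.718
Smallest n/ν is Q → limiting reagent.
n(A) = (1/4) × 19.98 = 4.995 mol
mass = 4.995 × 308.20 = 1539 g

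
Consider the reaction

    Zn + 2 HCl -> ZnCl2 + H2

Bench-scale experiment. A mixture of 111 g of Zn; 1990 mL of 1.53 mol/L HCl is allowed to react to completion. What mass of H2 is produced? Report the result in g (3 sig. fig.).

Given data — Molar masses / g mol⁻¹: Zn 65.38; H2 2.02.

3.08 g

n(Zn) = 111.0 / 65.38 = 1.698 mol
n(HCl) = 1.53 × 1990/1000 = 3.045 mol
n/ν for Zn = 1.698/1 = 1.698
n/ν for HCl = 3.045/2 = 1.523
Smallest n/ν is HCl → limiting reagent.
n(H2) = (1/2) × 3.045 = 1.523 mol
mass = 1.523 × 2.02 = 3.076 g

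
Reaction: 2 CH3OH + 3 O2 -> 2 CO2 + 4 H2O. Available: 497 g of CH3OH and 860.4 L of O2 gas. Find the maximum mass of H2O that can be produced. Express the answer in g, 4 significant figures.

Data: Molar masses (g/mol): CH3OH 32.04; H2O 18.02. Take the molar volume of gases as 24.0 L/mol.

n(CH3OH) = 497.0 / 32.04 = 15.51 mol
n(O2) = 860.4 / 24.0 = 35.85 mol
n/ν for CH3OH = 15.51/2 = 7.755
n/ν for O2 = 35.85/3 = 11.95
Smallest n/ν is CH3OH → limiting reagent.
n(H2O) = (4/2) × 15.51 = 31.02 mol
mass = 31.02 × 18.02 = 559.0 g

559.0 g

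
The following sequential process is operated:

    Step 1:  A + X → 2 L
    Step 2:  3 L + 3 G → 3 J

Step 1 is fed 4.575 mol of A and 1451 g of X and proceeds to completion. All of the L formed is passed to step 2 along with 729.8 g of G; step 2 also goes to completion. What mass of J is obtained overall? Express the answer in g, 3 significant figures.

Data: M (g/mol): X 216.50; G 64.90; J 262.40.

2400 g

Step 1:
n(A) = 4.575 mol
n(X) = 1451 / 216.50 = 6.702 mol
n/ν → A: 4.575, X: 6.702; A is limiting.
n(L) produced = (2/1) × 4.575 = 9.150 mol
Step 2:
n(L) available = 9.150 mol
n(G) = 729.8 / 64.90 = 11.24 mol
n/ν → L: 3.050, G: 3.747; L is limiting.
n(J) = (3/3) × 9.150 = 9.150 mol
mass = 9.150 × 262.40 = 2401 g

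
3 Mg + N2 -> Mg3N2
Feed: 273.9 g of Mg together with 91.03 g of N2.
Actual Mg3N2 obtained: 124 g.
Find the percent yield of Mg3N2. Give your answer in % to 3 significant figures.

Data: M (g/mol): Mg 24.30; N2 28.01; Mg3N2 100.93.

n(Mg) = 273.9 / 24.30 = 11.27 mol
n(N2) = 91.03 / 28.01 = 3.250 mol
n/ν for Mg = 11.27/3 = 3.757
n/ν for N2 = 3.250/1 = 3.250
Smallest n/ν is N2 → limiting reagent.
theoretical n(Mg3N2) = (1/1) × 3.250 = 3.250 mol → 328.0 g
% yield = 124 / 328.0 × 100 = 37.80 %

37.8 %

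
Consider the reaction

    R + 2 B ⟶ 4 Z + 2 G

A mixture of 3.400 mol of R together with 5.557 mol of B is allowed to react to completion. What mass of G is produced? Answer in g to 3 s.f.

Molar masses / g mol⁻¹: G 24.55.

136 g

n(R) = 3.400 mol
n(B) = 5.557 mol
n/ν for R = 3.400/1 = 3.400
n/ν for B = 5.557/2 = 2.779
Smallest n/ν is B → limiting reagent.
n(G) = (2/2) × 5.557 = 5.557 mol
mass = 5.557 × 24.55 = 136.4 g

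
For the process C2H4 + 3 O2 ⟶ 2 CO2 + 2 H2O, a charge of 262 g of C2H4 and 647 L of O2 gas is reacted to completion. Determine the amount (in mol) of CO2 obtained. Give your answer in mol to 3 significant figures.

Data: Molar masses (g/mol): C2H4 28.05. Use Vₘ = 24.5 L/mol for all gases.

17.6 mol

n(C2H4) = 262.0 / 28.05 = 9.340 mol
n(O2) = 647.0 / 24.5 = 26.41 mol
n/ν → C2H4: 9.340, O2: 8.803; O2 is limiting.
n(CO2) = (2/3) × 26.41 = 17.61 mol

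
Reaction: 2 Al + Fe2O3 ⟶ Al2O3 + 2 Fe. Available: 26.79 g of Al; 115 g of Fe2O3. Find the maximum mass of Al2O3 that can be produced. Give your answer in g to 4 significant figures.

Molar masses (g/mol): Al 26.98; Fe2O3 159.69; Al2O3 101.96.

n(Al) = 26.79 / 26.98 = 0.9930 mol
n(Fe2O3) = 115.0 / 159.69 = 0.7201 mol
n/ν for Al = 0.9930/2 = 0.4965
n/ν for Fe2O3 = 0.7201/1 = 0.7201
Smallest n/ν is Al → limiting reagent.
n(Al2O3) = (1/2) × 0.9930 = 0.4965 mol
mass = 0.4965 × 101.96 = 50.62 g

50.62 g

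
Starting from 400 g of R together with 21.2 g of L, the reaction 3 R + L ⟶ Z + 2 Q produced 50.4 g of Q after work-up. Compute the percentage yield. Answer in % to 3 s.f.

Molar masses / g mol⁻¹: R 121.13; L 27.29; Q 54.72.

59.3 %

n(R) = 400.0 / 121.13 = 3.302 mol
n(L) = 21.20 / 27.29 = 0.7768 mol
n/ν → R: 1.101, L: 0.7768; L is limiting.
theoretical n(Q) = (2/1) × 0.7768 = 1.554 mol → 85.03 g
% yield = 50.4 / 85.03 × 100 = 59.27 %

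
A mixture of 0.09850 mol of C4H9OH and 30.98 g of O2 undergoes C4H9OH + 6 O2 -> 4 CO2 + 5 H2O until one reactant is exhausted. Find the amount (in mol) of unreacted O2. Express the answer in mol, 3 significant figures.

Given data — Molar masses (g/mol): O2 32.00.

0.377 mol

n(C4H9OH) = 0.09850 mol
n(O2) = 30.98 / 32.00 = 0.9681 mol
n/ν → C4H9OH: 0.09850, O2: 0.1614; C4H9OH is limiting.
O2 consumed = (6/1) × 0.09850 = 0.5910 mol
O2 remaining = 0.9681 − 0.5910 = 0.3771 mol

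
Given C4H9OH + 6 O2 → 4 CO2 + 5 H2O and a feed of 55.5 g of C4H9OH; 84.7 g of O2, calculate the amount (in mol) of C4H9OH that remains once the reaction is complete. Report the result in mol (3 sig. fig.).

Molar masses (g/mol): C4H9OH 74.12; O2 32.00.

0.308 mol

n(C4H9OH) = 55.50 / 74.12 = 0.7488 mol
n(O2) = 84.70 / 32.00 = 2.647 mol
n/ν → C4H9OH: 0.7488, O2: 0.4412; O2 is limiting.
C4H9OH consumed = (1/6) × 2.647 = 0.4412 mol
C4H9OH remaining = 0.7488 − 0.4412 = 0.3076 mol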